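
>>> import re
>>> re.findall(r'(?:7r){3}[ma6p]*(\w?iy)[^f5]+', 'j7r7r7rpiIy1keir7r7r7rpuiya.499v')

['uiy']

The pattern matches the literal '7r' repeated 3 times, then zero or more of one of [ma6p]; then optionally a word character, then the literal 'iy' (captured); then one or more of any character except [f5].
Walking the string: at [16:32] match '7r7r7rpuiya.499v', group 1 = 'uiy'.
One capturing group, so `findall` returns just the captured substring from the one match — 1 in all.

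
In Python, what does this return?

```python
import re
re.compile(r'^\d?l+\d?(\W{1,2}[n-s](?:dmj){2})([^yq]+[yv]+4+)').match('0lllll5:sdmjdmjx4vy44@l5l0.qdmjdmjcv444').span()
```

(0, 21)

Pattern: anchored at the start of the string; then optionally a digit, then one or more of a literal 'l', then optionally a digit; then 1 to 2 of a non-word character, then a character in [n-s], then the literal 'dmj' repeated 2 times (captured); then one or more of any character except [yq], then one or more of one of [yv], then one or more of a literal '4' (captured).
`re.match` only tries the pattern at the start of the string.
The match spans [0:21] → '0lllll5:sdmjdmjx4vy44'.
Captured: group 1 = ':sdmjdmj', group 2 = 'x4vy44'.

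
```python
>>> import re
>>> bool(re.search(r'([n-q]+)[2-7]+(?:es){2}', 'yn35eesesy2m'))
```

False

The pattern matches one or more of a character in [n-q] (captured); then one or more of a character in [2-7], then the literal 'es' repeated 2 times.
Unlike `match`, `search` isn't anchored — it looks for the pattern anywhere in the string.
Here the pattern never matches, so the call returns None, and `bool(None)` is False.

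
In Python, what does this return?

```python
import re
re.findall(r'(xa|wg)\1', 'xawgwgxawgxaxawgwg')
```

`\1` is not a pattern — it's the concrete string captured by group 1, re-applied verbatim.
Matches: at [2:6] match 'wgwg', group 1 = 'wg'; at [10:14] match 'xaxa', group 1 = 'xa'; at [14:18] match 'wgwg', group 1 = 'wg'.
With a single group, `findall` returns only what that group captured — 3 items.

['wg', 'xa', 'wg']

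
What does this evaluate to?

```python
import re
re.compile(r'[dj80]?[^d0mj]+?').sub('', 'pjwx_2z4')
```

''

Each match is replaced by ''.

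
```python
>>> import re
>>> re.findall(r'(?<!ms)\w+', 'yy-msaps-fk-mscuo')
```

['yy', 'msaps', 'fk', 'mscuo']

A negative assertion filters positions out without eating any characters.
Walking the string: at [0:2] → 'yy'; at [3:8] → 'msaps'; at [9:11] → 'fk'; at [12:17] → 'mscuo'.
No capturing groups, so `findall` returns the 4 full match strings.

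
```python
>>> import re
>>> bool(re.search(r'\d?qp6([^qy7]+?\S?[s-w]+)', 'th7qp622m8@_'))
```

False

Here nothing in the string fits, so the call returns None, and `bool(None)` is False.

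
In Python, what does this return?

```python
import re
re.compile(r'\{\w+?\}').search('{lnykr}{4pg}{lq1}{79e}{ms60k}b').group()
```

'{lnykr}'

The match spans [0:7] → '{lnykr}'.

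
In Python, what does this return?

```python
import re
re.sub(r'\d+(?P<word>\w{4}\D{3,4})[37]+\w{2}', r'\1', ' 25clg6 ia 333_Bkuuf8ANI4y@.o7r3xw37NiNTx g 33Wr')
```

' clg6 ia kuufANI4y@.oxwNiNTx g '

The pattern matches one or more of a digit; then exactly 4 of a word character, then 3 to 4 of a non-digit (captured as 'word'); then one or more of one of [37], then exactly 2 of a word character.
Matches: at [1:16] → '25clg6 ia 333_B'; at [20:32] → '8ANI4y@.o7r3'; at [34:48] → '37NiNTx g 33Wr'.
Each match is replaced using the text its own group 1 captured.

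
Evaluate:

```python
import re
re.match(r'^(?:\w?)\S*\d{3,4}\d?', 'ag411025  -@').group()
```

'ag411025'

`re.match` only tries the pattern at the start of the string.
The match spans [0:8] → 'ag411025'.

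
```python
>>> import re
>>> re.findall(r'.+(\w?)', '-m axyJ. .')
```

['']

Pattern: one or more of any character; then optionally a word character (captured).
Scanning left to right: at [0:10] match '-m axyJ. .', group 1 = ''.
With a single group, `findall` returns only what that group captured — 1 item.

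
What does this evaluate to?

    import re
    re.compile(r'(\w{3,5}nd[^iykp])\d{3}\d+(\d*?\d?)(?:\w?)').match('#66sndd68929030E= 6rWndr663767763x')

`re.match` only tries the pattern at the start of the string.
Here the pattern fails at index 0, so the call returns None.

None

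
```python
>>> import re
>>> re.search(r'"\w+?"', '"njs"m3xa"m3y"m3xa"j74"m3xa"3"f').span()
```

(0, 5)

The match spans [0:5] → '"njs"'.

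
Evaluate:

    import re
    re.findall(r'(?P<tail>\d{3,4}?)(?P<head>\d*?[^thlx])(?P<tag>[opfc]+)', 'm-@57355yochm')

The pattern matches 3 to 4 of a digit (lazy) (captured as 'tail'); then zero or more of a digit (lazy), then any character except [thlx] (captured as 'head'); then one or more of one of [opfc] (captured as 'tag').
Lazy quantifiers expand one character at a time until the remainder of the pattern can match.
Walking the string: at [3:11] match '57355yoc', groups = ('573', '55y', 'oc').
With 3 capturing groups, `findall` returns a 3-tuple per match.

[('573', '55y', 'oc')]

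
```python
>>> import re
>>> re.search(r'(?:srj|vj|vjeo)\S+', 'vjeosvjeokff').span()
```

`re.search` scans for the first position where the pattern succeeds.
The match spans [0:12] → 'vjeosvjeokff'.

(0, 12)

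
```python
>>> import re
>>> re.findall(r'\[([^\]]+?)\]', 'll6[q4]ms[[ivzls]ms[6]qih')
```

['q4', '[ivzls', '6']

One capturing group, so `findall` returns just the captured substring from each match — 3 in all.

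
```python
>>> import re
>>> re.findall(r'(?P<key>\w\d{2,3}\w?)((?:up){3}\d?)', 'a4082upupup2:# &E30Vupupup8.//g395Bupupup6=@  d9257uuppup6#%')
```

[('a4082', 'upupup2'), ('E30V', 'upupup8'), ('g395B', 'upupup6')]

This matches a word character, then 2 to 3 of a digit, then optionally a word character (captured as 'key'); then the literal 'up' repeated 3 times, then optionally a digit (captured).
Scanning left to right: at [0:12] match 'a4082upupup2', groups = ('a4082', 'upupup2'); at [16:27] match 'E30Vupupup8', groups = ('E30V', 'upupup8'); at [30:42] match 'g395Bupupup6', groups = ('g395B', 'upupup6').
`findall` packs the 2 group values into a tuple for every match.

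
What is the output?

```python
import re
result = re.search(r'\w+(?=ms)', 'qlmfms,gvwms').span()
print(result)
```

(0, 4)

The `(?=…)`/`(?<=…)` assertion just peeks at neighbouring text; it doesn't advance the match position.
The match spans [0:4] → 'qlmf'.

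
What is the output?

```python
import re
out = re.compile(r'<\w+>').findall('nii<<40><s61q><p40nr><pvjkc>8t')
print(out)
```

Scanning left to right: at [4:8] → '<40>'; at [8:14] → '<s61q>'; at [14:21] → '<p40nr>'; at [21:28] → '<pvjkc>'.
No capturing groups, so `findall` returns the 4 full match strings.

['<40>', '<s61q>', '<p40nr>', '<pvjkc>']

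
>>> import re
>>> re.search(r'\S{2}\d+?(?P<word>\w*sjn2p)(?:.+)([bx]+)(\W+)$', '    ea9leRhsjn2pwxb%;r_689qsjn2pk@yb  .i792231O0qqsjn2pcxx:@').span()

The match spans [4:60] → 'ea9leRhsjn2pwxb%;r_689qsjn2pk@yb  .i792231O0qqsjn2pcxx:@'.

(4, 60)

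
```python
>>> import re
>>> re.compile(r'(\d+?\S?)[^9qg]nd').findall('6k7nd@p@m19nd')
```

['6k']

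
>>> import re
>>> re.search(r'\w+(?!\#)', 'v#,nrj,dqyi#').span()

(3, 6)

Because the assertion is negative and zero-width, positions next to the forbidden text are skipped.
The match spans [3:6] → 'nrj'.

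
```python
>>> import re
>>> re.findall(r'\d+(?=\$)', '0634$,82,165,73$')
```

The positive lookaround only admits positions where the adjacent text matches; those characters stay outside the span.
Walking the string: at [0:4] → '0634'; at [13:15] → '73'.
`findall` yields the raw match text (2 of them) because the pattern has no groups.

['0634', '73']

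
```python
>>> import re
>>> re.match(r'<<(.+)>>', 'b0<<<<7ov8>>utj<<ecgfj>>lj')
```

`match` is anchored at position 0; if the pattern doesn't fit there, it returns None.
Here the string doesn't start with a match, so the call returns None.

None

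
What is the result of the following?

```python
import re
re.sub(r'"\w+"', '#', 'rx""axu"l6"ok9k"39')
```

`sub` substitutes '#' at each match site.

'rx"#l6#39'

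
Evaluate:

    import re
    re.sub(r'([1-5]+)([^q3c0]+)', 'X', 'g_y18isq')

'g_yXq'

This matches one or more of a character in [1-5] (captured); then one or more of any character except [q3c0] (captured).
Matches: at [3:7] → '18is'.
`sub` substitutes 'X' at each match site.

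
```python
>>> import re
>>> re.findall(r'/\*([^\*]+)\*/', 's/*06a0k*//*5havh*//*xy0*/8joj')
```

['06a0k', '5havh', 'xy0']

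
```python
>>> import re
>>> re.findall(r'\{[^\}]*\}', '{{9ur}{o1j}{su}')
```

['{{9ur}', '{o1j}', '{su}']

Since nothing is captured, `findall` lists the 3 matched substrings directly.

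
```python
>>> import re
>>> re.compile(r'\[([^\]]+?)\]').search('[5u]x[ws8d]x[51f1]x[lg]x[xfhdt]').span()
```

The match spans [0:4] → '[5u]'.

(0, 4)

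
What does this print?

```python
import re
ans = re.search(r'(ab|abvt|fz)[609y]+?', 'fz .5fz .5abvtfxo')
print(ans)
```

None

Unlike `match`, `search` isn't anchored — it looks for the pattern anywhere in the string.
Here no position works, so the call returns None.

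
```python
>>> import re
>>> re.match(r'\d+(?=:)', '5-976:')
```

None

Because the assertion is zero-width, the text it checks is not consumed and won't appear in the result.
`re.match` only tries the pattern at the start of the string.
Here position 0 doesn't satisfy it, so the call returns None.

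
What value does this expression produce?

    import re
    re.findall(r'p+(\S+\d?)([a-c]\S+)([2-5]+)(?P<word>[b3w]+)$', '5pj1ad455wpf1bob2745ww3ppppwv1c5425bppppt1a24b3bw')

The pattern matches one or more of a literal 'p'; then one or more of a non-whitespace character, then optionally a digit (captured); then a character in [a-c], then one or more of a non-whitespace character (captured); then one or more of a character in [2-5] (captured); then one or more of one of [b3w] (captured as 'word'); then anchored at the end.
Scanning left to right: at [1:49] match 'pj1ad455wpf1bob2745ww3ppppwv1c5425bppppt1a24b3bw', groups = ('j1ad455wpf1bob2745ww3ppppwv1c5425bppppt1', 'a24b', '3', 'bw').
4 groups means the one result is a tuple of 4 captured strings — 1 here.

[('j1ad455wpf1bob2745ww3ppppwv1c5425bppppt1', 'a24b', '3', 'bw')]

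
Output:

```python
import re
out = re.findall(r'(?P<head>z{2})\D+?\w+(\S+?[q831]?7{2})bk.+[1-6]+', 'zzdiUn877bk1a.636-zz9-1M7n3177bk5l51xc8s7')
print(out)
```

[('zz', '.636-zz9-1M7n3177')]

With 2 capturing groups, `findall` returns a 2-tuple per match.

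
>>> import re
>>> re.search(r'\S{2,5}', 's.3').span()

Pattern: 2 to 5 of a non-whitespace character.
`re.search` tries every starting position until one works.
The match spans [0:3] → 's.3'.

(0, 3)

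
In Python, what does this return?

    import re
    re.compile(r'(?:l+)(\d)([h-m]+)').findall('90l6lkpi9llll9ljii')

[('6', 'lk'), ('9', 'ljii')]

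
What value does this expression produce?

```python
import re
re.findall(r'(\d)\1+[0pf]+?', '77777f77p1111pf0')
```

['7', '7', '1']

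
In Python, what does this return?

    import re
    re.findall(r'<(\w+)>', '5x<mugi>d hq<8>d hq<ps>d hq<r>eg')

Because there's exactly one group, `findall` drops the full match and keeps group 1 from each hit.

['mugi', '8', 'ps', 'r']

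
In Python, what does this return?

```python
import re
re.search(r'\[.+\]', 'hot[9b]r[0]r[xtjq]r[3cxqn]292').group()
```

`search` walks the string left to right and returns the first match it finds.
The match spans [3:26] → '[9b]r[0]r[xtjq]r[3cxqn]'.

'[9b]r[0]r[xtjq]r[3cxqn]'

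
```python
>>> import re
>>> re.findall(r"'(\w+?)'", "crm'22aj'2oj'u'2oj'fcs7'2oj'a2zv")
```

One capturing group, so `findall` returns just the captured substring from each match — 3 in all.

['22aj', 'u', 'fcs7']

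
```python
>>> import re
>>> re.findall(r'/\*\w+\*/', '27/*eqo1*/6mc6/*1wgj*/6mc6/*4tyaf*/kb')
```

No capturing groups, so `findall` returns the 3 full match strings.

['/*eqo1*/', '/*1wgj*/', '/*4tyaf*/']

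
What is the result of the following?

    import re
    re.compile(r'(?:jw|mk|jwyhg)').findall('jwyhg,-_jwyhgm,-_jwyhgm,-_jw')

The regex engine tests alternatives in the order written; an earlier branch that matches wins even if a later one would match more.
Matches: at [0:2] → 'jw'; at [8:10] → 'jw'; at [17:19] → 'jw'; at [26:28] → 'jw'.
With no groups in the pattern, `findall` gives back each whole match — 4 here.

['jw', 'jw', 'jw', 'jw']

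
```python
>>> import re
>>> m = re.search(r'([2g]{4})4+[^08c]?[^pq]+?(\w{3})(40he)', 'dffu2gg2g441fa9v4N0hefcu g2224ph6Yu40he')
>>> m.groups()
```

Pattern: exactly 4 of one of [2g] (captured); then one or more of a literal '4', then optionally any character except [08c], then one or more of any character except [pq] (lazy); then exactly 3 of a word character (captured); then the literal '40', then the literal 'he' (captured).
`re.search` tries every starting position until one works.
The match spans [25:39] → 'g2224ph6Yu40he'.
Captured: group 1 = 'g222', group 2 = '6Yu', group 3 = '40he'.

('g222', '6Yu', '40he')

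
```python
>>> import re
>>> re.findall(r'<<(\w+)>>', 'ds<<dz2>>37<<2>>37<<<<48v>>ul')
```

One capturing group, so `findall` returns just the captured substring from each match — 3 in all.

['dz2', '2', '48v']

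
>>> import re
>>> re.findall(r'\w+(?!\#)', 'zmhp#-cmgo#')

['zmh', 'cmg']

Because the assertion is negative and zero-width, positions next to the forbidden text are skipped.
Since nothing is captured, `findall` lists the 2 matched substrings directly.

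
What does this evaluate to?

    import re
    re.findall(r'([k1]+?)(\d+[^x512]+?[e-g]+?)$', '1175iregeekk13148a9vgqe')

`findall` packs the 2 group values into a tuple for every match.

[('kk', '13148a9vgqe')]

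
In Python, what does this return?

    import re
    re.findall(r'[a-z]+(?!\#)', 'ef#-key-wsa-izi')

The negative lookahead/lookbehind blocks any match where the forbidden context is present.
Walking the string: at [0:1] → 'e'; at [4:7] → 'key'; at [8:11] → 'wsa'; at [12:15] → 'izi'.
Since nothing is captured, `findall` lists the 4 matched substrings directly.

['e', 'key', 'wsa', 'izi']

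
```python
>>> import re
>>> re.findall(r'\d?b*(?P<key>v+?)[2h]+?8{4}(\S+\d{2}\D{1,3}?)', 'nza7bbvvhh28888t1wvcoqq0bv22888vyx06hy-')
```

[('vv', 't1wvcoqq0bv22888vyx06h')]

The pattern matches optionally a digit, then zero or more of the literal 'b'; then one or more of a literal 'v' (lazy) (captured as 'key'); then one or more of one of [2h] (lazy), then exactly 4 of a literal '8'; then one or more of a non-whitespace character, then exactly 2 of a digit, then 1 to 3 of a non-digit (lazy) (captured).
Matches: at [3:37] match '7bbvvhh28888t1wvcoqq0bv22888vyx06h', groups = ('vv', 't1wvcoqq0bv22888vyx06h').
2 groups means the one result is a tuple of 2 captured strings — 1 here.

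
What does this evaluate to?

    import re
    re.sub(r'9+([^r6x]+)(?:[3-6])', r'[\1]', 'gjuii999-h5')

Pattern: one or more of a literal '9'; then one or more of any character except [r6x] (captured); then a character in [3-6] (non-capturing group).
Matches: at [5:11] → '999-h5'.
The replacement refers to a captured group, so each match is rewritten using its own captured text.

'gjuii[-h]'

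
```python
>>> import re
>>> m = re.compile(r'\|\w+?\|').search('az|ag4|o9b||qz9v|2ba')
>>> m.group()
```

The match spans [2:7] → '|ag4|'.

'|ag4|'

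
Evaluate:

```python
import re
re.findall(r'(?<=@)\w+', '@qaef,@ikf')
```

['qaef', 'ikf']

The `(?=…)`/`(?<=…)` assertion just peeks at neighbouring text; it doesn't advance the match position.
Since nothing is captured, `findall` lists the 2 matched substrings directly.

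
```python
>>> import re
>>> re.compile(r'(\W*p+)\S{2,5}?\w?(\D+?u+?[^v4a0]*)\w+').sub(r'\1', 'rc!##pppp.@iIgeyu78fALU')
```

The pattern matches zero or more of a non-word character, then one or more of a literal 'p' (captured); then 2 to 5 of a non-whitespace character (lazy), then optionally a word character; then one or more of a non-digit (lazy), then one or more of a literal 'u' (lazy), then zero or more of any character except [v4a0] (captured); then one or more of a word character.
Matches: at [2:23] → '!##pppp.@iIgeyu78fALU'.
`\1` in the replacement pulls in group 1's text for each match.

'rc!##pppp'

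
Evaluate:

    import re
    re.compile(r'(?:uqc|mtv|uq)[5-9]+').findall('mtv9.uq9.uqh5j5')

['mtv9', 'uq9']

`findall` yields the raw match text (2 of them) because the pattern has no groups.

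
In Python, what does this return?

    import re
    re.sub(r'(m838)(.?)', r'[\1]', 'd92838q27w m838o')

`\1` in the replacement pulls in group 1's text for each match.

'd92838q27w [m838]'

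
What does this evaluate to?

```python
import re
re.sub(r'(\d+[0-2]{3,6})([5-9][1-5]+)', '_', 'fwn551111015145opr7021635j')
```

'fwn_opr_j'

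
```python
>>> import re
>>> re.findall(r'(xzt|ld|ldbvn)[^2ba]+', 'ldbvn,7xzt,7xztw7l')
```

['ldbvn']

Walking the string: at [0:18] match 'ldbvn,7xzt,7xztw7l', group 1 = 'ldbvn'.
One capturing group, so `findall` returns just the captured substring from the one match — 1 in all.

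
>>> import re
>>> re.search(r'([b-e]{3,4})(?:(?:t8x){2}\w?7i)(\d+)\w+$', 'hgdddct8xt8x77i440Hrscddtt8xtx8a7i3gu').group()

The pattern matches 3 to 4 of a character in [b-e] (captured); then the literal 't8x' repeated 2 times, then optionally a word character, then the literal '7i' (non-capturing group); then one or more of a digit (captured); then one or more of a word character; then anchored at the end.
`search` walks the string left to right and returns the first match it finds.
The match spans [2:37] → 'dddct8xt8x77i440Hrscddtt8xtx8a7i3gu'.
Captured: group 1 = 'dddc', group 2 = '440'.

'dddct8xt8x77i440Hrscddtt8xtx8a7i3gu'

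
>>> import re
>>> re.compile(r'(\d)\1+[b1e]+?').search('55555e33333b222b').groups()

('5',)

The match spans [0:6] → '55555e'.
Captured: group 1 = '5'.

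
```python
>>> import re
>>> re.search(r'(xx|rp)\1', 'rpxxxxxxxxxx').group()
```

'xxxx'

The backreference `\1` re-matches whatever the first group consumed, character for character.
The match spans [2:6] → 'xxxx'.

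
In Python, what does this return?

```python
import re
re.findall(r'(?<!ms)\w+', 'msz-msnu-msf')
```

`(?!…)`/`(?<!…)` only lets a position through if the neighbouring text does NOT match; no characters are consumed.
No capturing groups, so `findall` returns the 3 full match strings.

['msz', 'msnu', 'msf']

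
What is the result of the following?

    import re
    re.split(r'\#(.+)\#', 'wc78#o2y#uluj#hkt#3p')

['wc78', 'o2y#uluj#hkt', '3p']

The group in the pattern means `split` returns the separators' captures alongside the pieces.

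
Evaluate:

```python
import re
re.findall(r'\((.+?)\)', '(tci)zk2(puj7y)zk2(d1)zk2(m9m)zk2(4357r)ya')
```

The `?` after the quantifier makes it lazy — it takes as little as possible before letting the rest of the pattern try.
Scanning left to right: at [0:5] match '(tci)', group 1 = 'tci'; at [8:15] match '(puj7y)', group 1 = 'puj7y'; at [18:22] match '(d1)', group 1 = 'd1'; at [25:30] match '(m9m)', group 1 = 'm9m'; at [33:40] match '(4357r)', group 1 = '4357r'.
Because there's exactly one group, `findall` drops the full match and keeps group 1 from each hit.

['tci', 'puj7y', 'd1', 'm9m', '4357r']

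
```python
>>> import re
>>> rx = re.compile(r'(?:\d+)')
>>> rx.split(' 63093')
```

[' ', '']

This matches one or more of a digit (non-capturing group).
Matches to split on: at [1:6] → '63093'.
Splitting on the pattern gives 2 pieces.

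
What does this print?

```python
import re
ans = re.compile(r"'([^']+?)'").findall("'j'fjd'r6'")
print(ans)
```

['j', 'r6']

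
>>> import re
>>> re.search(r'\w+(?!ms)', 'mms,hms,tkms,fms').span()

(0, 3)

A negative assertion filters positions out without eating any characters.
`re.search` tries every starting position until one works.
The match spans [0:3] → 'mms'.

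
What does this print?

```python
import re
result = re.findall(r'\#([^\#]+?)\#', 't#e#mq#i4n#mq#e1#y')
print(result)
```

['e', 'i4n', 'e1']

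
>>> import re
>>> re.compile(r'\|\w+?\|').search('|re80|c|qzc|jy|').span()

(0, 6)

`re.search` tries every starting position until one works.
The match spans [0:6] → '|re80|'.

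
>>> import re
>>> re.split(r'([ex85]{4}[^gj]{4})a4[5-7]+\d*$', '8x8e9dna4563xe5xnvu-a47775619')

['8x8e9dna4563', 'xe5xnvu-', '']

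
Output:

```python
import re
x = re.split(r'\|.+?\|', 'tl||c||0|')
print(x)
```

A `+?`/`*?`/`{m,n}?` starts at its minimum and grows only as far as needed for what follows to match.
Matches to split on: at [2:6] → '||c|'; at [6:9] → '|0|'.
`split` removes every match and returns the 3 fragments in between.

['tl', '', '']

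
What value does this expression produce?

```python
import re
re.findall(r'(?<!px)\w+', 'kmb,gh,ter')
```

['kmb', 'gh', 'ter']

Because the assertion is negative and zero-width, positions next to the forbidden text are skipped.
Walking the string: at [0:3] → 'kmb'; at [4:6] → 'gh'; at [7:10] → 'ter'.
No capturing groups, so `findall` returns the 3 full match strings.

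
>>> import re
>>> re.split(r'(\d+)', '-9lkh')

Because the pattern has a capturing group, `split` also inserts each captured text between the pieces.

['-', '9', 'lkh']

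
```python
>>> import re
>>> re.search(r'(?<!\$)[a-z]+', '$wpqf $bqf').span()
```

(2, 5)

Because the assertion is negative and zero-width, positions next to the forbidden text are skipped.
The match spans [2:5] → 'pqf'.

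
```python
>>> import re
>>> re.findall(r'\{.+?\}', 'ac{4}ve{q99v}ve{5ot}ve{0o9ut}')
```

['{4}', '{q99v}', '{5ot}', '{0o9ut}']

The `?` after the quantifier makes it lazy — it takes as little as possible before letting the rest of the pattern try.
Matches: at [2:5] → '{4}'; at [7:13] → '{q99v}'; at [15:20] → '{5ot}'; at [22:29] → '{0o9ut}'.
No capturing groups, so `findall` returns the 4 full match strings.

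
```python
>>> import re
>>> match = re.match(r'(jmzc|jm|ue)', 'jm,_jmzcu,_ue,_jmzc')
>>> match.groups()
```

With `match`, the pattern is implicitly anchored at the beginning.
The match spans [0:2] → 'jm'.
Captured: group 1 = 'jm'.

('jm',)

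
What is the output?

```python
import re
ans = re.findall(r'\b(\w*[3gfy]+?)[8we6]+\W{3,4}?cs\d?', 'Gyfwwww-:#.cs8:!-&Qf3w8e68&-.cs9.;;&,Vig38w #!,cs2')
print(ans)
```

This matches a word boundary (`\b`, zero-width); then zero or more of a word character, then one or more of one of [3gfy] (lazy) (captured); then one or more of one of [8we6], then 3 to 4 of a non-word character (lazy); then the literal 'cs', then optionally a digit.
Walking the string: at [0:14] match 'Gyfwwww-:#.cs8', group 1 = 'Gyf'; at [18:32] match 'Qf3w8e68&-.cs9', group 1 = 'Qf3'; at [37:50] match 'Vig38w #!,cs2', group 1 = 'Vig3'.
One capturing group, so `findall` returns just the captured substring from each match — 3 in all.

['Gyf', 'Qf3', 'Vig3']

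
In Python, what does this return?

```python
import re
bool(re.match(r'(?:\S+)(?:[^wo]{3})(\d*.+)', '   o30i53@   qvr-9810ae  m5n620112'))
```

`match` is anchored at position 0; if the pattern doesn't fit there, it returns None.
Here the pattern fails at index 0, so the call returns None, and `bool(None)` is False.

False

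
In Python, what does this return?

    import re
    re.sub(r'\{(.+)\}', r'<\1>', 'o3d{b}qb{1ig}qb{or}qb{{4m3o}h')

The replacement refers to a captured group, so each match is rewritten using its own captured text.

'o3d<b}qb{1ig}qb{or}qb{{4m3o>h'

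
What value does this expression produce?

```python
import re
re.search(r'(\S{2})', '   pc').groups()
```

The match spans [3:5] → 'pc'.
Captured: group 1 = 'pc'.

('pc',)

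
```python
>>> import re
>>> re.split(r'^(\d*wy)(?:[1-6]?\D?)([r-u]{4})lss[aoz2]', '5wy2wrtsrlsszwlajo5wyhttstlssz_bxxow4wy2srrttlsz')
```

['', '5wy', 'rtsr', 'wlajo5wyhttstlssz_bxxow4wy2srrttlsz']

The group in the pattern means `split` returns the separators' captures alongside the pieces.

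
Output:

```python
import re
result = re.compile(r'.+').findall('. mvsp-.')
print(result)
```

With no groups in the pattern, `findall` gives back each whole match — 1 here.

['. mvsp-.']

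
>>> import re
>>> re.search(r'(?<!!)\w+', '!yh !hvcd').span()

(2, 3)

The negative lookahead/lookbehind blocks any match where the forbidden context is present.
The match spans [2:3] → 'h'.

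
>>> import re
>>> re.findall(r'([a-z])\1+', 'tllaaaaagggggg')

['l', 'a', 'g']

A backreference is literal: `\1` must see the identical characters the first group matched.
One capturing group, so `findall` returns just the captured substring from each match — 3 in all.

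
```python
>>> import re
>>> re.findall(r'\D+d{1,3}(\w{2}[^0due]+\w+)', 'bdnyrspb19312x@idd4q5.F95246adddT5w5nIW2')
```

['nyrspb19312x@idd4q5', 'T5w5nIW2']

Pattern: one or more of a non-digit, then 1 to 3 of the literal 'd'; then exactly 2 of a word character, then one or more of any character except [0due], then one or more of a word character (captured).
Matches: at [0:21] match 'bdnyrspb19312x@idd4q5', group 1 = 'nyrspb19312x@idd4q5'; at [28:40] match 'adddT5w5nIW2', group 1 = 'T5w5nIW2'.
One capturing group, so `findall` returns just the captured substring from each match — 2 in all.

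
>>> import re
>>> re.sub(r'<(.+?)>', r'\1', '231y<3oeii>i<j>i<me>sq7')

Matches: at [4:11] → '<3oeii>'; at [12:15] → '<j>'; at [16:20] → '<me>'.
`\1` in the replacement pulls in group 1's text for each match.

'231y3oeiiijimesq7'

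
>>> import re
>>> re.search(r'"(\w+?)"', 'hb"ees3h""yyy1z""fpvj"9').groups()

('ees3h',)

The match spans [2:9] → '"ees3h"'.
Captured: group 1 = 'ees3h'.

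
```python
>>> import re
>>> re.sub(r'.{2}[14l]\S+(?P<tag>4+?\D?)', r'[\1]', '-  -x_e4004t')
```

This matches exactly 2 of any character, then one of [14l], then one or more of a non-whitespace character; then one or more of the literal '4' (lazy), then optionally a non-digit (captured as 'tag').
Matches: at [5:12] → '_e4004t'.
The replacement refers to a captured group, so each match is rewritten using its own captured text.

'-  -x[4t]'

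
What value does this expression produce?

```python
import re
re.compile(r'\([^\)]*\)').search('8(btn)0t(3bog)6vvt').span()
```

(1, 6)

The match spans [1:6] → '(btn)'.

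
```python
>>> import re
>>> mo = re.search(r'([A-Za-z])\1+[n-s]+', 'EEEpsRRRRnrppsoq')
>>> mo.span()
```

`\1` has to match the exact text group 1 already captured.
The match spans [0:5] → 'EEEps'.

(0, 5)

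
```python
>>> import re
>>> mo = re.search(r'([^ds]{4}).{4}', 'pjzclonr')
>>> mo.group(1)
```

Pattern: exactly 4 of any character except [ds] (captured); then exactly 4 of any character.
Unlike `match`, `search` isn't anchored — it looks for the pattern anywhere in the string.
The match spans [0:8] → 'pjzclonr'.
Captured: group 1 = 'pjzc'.

'pjzc'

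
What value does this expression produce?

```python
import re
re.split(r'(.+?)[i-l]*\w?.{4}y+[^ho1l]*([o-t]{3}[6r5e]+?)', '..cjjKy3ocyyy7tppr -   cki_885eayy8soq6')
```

The pattern matches one or more of any character (lazy) (captured); then zero or more of a character in [i-l], then optionally a word character; then exactly 4 of any character, then one or more of the literal 'y', then zero or more of any character except [ho1l]; then exactly 3 of a character in [o-t], then one or more of one of [6r5e] (lazy) (captured).
Matches to split on: at [0:39] → '..cjjKy3ocyyy7tppr -   cki_885eayy8soq6'.
With a capturing group present, the delimiter's captured portion is kept in the result list.

['', '..c', 'soq6', '']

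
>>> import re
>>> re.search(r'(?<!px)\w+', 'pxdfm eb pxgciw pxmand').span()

(0, 5)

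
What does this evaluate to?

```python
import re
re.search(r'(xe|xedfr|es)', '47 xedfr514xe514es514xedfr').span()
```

(3, 5)

`|` is ordered: at each position the engine commits to the first alternative that works.
The match spans [3:5] → 'xe'.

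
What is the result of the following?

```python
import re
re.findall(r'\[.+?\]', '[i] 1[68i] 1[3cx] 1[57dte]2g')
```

With the lazy modifier that quantifier settles for the fewest repetitions that let the rest of the pattern succeed (the atoms after it are unaffected and can still be greedy).
Matches: at [0:3] → '[i]'; at [5:10] → '[68i]'; at [12:17] → '[3cx]'; at [19:26] → '[57dte]'.
`findall` yields the raw match text (4 of them) because the pattern has no groups.

['[i]', '[68i]', '[3cx]', '[57dte]']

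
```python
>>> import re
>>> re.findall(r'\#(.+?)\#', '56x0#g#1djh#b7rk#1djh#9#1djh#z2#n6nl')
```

Matches: at [4:7] match '#g#', group 1 = 'g'; at [11:17] match '#b7rk#', group 1 = 'b7rk'; at [21:24] match '#9#', group 1 = '9'; at [28:32] match '#z2#', group 1 = 'z2'.
Because there's exactly one group, `findall` drops the full match and keeps group 1 from each hit.

['g', 'b7rk', '9', 'z2']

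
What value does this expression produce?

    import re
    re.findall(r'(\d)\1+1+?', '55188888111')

['5', '8']

`\1` has to match the exact text group 1 already captured.
Matches: at [0:3] match '551', group 1 = '5'; at [3:9] match '888881', group 1 = '8'.
Because there's exactly one group, `findall` drops the full match and keeps group 1 from each hit.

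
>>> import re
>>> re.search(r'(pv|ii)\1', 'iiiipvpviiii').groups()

`\1` is not a pattern — it's the concrete string captured by group 1, re-applied verbatim.
`re.search` scans for the first position where the pattern succeeds.
The match spans [0:4] → 'iiii'.
Captured: group 1 = 'ii'.

('ii',)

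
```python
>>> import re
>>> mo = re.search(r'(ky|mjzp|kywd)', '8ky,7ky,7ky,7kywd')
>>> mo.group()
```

The match spans [1:3] → 'ky'.

'ky'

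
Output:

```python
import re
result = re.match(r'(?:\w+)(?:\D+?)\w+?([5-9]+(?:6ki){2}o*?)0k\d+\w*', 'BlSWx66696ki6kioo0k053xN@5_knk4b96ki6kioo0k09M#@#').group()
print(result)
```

BlSWx66696ki6kioo0k053xN@5_knk4b96ki6kioo0k09M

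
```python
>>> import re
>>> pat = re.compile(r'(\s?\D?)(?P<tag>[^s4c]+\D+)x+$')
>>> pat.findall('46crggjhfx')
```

The pattern matches optionally whitespace, then optionally a non-digit (captured); then one or more of any character except [s4c], then one or more of a non-digit (captured as 'tag'); then one or more of a literal 'x'; then anchored at the end.
Walking the string: at [1:10] match '6crggjhfx', groups = ('', '6crggjhf').
With 2 capturing groups, `findall` returns a 2-tuple per match.

[('', '6crggjhf')]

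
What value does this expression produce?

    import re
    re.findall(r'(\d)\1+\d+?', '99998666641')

`\1` has to match the exact text group 1 already captured.
Because there's exactly one group, `findall` drops the full match and keeps group 1 from each hit.

['9', '6']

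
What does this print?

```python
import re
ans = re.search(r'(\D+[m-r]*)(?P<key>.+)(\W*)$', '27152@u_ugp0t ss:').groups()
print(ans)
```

('@u_ugp', '0t ss:', '')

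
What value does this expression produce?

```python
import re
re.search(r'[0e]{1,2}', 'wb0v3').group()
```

The pattern matches 1 to 2 of one of [0e].
Unlike `match`, `search` isn't anchored — it looks for the pattern anywhere in the string.
The match spans [2:3] → '0'.

'0'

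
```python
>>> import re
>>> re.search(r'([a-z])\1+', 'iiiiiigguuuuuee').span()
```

(0, 6)

`\1` is not a pattern — it's the concrete string captured by group 1, re-applied verbatim.
The match spans [0:6] → 'iiiiii'.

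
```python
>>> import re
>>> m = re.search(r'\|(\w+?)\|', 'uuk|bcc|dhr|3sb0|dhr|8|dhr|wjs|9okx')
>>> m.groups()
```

('bcc',)

`re.search` tries every starting position until one works.
The match spans [3:8] → '|bcc|'.
Captured: group 1 = 'bcc'.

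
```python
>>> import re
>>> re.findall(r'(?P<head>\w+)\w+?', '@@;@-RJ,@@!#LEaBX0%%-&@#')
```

['R', 'LEaBX']

Pattern: one or more of a word character (captured as 'head'); then one or more of a word character (lazy).
Matches: at [5:7] match 'RJ', group 1 = 'R'; at [12:18] match 'LEaBX0', group 1 = 'LEaBX'.
Because there's exactly one group, `findall` drops the full match and keeps group 1 from each hit.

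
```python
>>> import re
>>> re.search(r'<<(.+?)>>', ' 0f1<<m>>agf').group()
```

'<<m>>'

Unlike `match`, `search` isn't anchored — it looks for the pattern anywhere in the string.
The match spans [4:9] → '<<m>>'.
Captured: group 1 = 'm'.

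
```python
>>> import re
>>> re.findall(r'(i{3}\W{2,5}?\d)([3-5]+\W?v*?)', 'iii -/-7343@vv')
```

A `+?`/`*?`/`{m,n}?` starts at its minimum and grows only as far as needed for what follows to match.
With 2 capturing groups, `findall` returns a 2-tuple per match.

[('iii -/-7', '343@')]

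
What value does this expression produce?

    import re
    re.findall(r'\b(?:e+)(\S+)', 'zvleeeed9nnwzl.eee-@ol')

The pattern matches a word boundary (`\b`, zero-width); then one or more of a literal 'e' (non-capturing group); then one or more of a non-whitespace character (captured).
One capturing group, so `findall` returns just the captured substring from the one match — 1 in all.

['-@ol']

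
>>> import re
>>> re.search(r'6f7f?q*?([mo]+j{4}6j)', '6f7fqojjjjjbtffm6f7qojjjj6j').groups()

('ojjjj6j',)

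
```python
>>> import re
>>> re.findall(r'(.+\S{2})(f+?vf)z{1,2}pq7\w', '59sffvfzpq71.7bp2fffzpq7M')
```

[('59sf', 'fvf')]

Pattern: one or more of any character, then exactly 2 of a non-whitespace character (captured); then one or more of the literal 'f' (lazy), then the literal 'vf' (captured); then 1 to 2 of a literal 'z', then the literal 'pq7', then a word character.
Multiple groups make `findall` return tuples — one 2-tuple for the one match.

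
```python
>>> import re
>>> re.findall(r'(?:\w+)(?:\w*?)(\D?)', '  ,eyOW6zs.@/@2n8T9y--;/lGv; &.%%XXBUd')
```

['.', '-', ';', '']

The pattern matches one or more of a word character (non-capturing group); then zero or more of a word character (lazy) (non-capturing group); then optionally a non-digit (captured).
Scanning left to right: at [3:11] match 'eyOW6zs.', group 1 = '.'; at [14:21] match '2n8T9y-', group 1 = '-'; at [24:28] match 'lGv;', group 1 = ';'; at [33:38] match 'XXBUd', group 1 = ''.
One capturing group, so `findall` returns just the captured substring from each match — 4 in all.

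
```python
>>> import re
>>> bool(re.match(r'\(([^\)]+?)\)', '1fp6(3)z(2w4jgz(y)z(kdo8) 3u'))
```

With `match`, the pattern is implicitly anchored at the beginning.
Here the string doesn't start with a match, so the call returns None, and `bool(None)` is False.

False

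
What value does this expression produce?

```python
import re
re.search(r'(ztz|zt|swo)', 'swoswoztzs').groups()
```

('swo',)

`search` walks the string left to right and returns the first match it finds.
The match spans [0:3] → 'swo'.
Captured: group 1 = 'swo'.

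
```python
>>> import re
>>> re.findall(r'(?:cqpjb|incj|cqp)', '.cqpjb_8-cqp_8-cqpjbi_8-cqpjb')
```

['cqpjb', 'cqp', 'cqpjb', 'cqpjb']

`|` is ordered: at each position the engine commits to the first alternative that works.
Walking the string: at [1:6] → 'cqpjb'; at [9:12] → 'cqp'; at [15:20] → 'cqpjb'; at [24:29] → 'cqpjb'.
`findall` yields the raw match text (4 of them) because the pattern has no groups.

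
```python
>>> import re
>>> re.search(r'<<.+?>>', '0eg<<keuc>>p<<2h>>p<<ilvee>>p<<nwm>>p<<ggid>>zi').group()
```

Because the quantifier is non-greedy, it stops expanding at the earliest point where the rest of the pattern can succeed.
The match spans [3:11] → '<<keuc>>'.

'<<keuc>>'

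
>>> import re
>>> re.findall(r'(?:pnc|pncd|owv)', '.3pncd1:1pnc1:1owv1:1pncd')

['pnc', 'pnc', 'owv', 'pnc']

Branches in `(...|...)` are attempted left-to-right; the first branch that allows the whole pattern to succeed is taken.
Matches: at [2:5] → 'pnc'; at [9:12] → 'pnc'; at [15:18] → 'owv'; at [21:24] → 'pnc'.
`findall` yields the raw match text (4 of them) because the pattern has no groups.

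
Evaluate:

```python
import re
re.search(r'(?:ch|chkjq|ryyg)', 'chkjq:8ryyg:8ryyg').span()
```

`|` is ordered: at each position the engine commits to the first alternative that works.
`re.search` scans for the first position where the pattern succeeds.
The match spans [0:2] → 'ch'.

(0, 2)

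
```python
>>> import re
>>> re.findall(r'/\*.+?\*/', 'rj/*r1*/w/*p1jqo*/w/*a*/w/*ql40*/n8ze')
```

Because the quantifier is non-greedy, it stops expanding at the earliest point where the rest of the pattern can succeed.
Since nothing is captured, `findall` lists the 4 matched substrings directly.

['/*r1*/', '/*p1jqo*/', '/*a*/', '/*ql40*/']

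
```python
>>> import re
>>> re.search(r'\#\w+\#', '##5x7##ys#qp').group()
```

'#5x7#'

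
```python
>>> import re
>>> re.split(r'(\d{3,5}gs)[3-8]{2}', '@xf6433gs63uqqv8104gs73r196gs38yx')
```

['@xf', '6433gs', 'uqqv', '8104gs', 'r', '196gs', 'yx']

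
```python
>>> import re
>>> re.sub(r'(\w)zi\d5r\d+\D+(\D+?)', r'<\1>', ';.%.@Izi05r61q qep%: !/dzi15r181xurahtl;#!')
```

';.%.@<I>15r181xurahtl;#!'

Pattern: a word character (captured); then the literal 'zi', then a digit, then the literal '5r'; then one or more of a digit, then one or more of a non-digit; then one or more of a non-digit (lazy) (captured).
Matches: at [5:26] → 'Izi05r61q qep%: !/dzi'.
Each match is replaced using the text its own group 1 captured.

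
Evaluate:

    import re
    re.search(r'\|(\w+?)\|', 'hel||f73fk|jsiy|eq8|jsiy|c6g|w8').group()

`re.search` scans for the first position where the pattern succeeds.
The match spans [4:11] → '|f73fk|'.
Captured: group 1 = 'f73fk'.

'|f73fk|'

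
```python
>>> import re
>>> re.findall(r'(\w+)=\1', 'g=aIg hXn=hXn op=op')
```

['hXn', 'op']

After group 1 captures some text, `\1` only succeeds where that same text appears again.
`findall` collects group 1 from each match (2 total).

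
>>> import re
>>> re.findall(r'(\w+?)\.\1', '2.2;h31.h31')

The backreference `\1` re-matches whatever the first group consumed, character for character.
Scanning left to right: at [0:3] match '2.2', group 1 = '2'; at [4:11] match 'h31.h31', group 1 = 'h31'.
`findall` collects group 1 from each match (2 total).

['2', 'h31']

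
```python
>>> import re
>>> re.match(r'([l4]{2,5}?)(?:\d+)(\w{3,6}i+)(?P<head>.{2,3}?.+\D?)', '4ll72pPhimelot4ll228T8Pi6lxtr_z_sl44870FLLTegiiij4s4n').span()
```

(0, 53)

With `match`, the pattern is implicitly anchored at the beginning.
The match spans [0:53] → '4ll72pPhimelot4ll228T8Pi6lxtr_z_sl44870FLLTegiiij4s4n'.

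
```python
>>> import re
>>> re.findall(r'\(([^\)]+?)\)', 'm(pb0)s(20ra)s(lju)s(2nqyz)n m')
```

With a single group, `findall` returns only what that group captured — 4 items.

['pb0', '20ra', 'lju', '2nqyz']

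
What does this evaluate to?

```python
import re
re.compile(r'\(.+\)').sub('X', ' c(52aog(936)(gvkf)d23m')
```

Matches: at [2:19] → '(52aog(936)(gvkf)'.
Each match is replaced by 'X'.

' cXd23m'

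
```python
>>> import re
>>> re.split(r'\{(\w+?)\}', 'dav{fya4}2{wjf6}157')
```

['dav', 'fya4', '2', 'wjf6', '157']

Matches to split on: at [3:9] → '{fya4}'; at [10:16] → '{wjf6}'.
The group in the pattern means `split` returns the separators' captures alongside the pieces.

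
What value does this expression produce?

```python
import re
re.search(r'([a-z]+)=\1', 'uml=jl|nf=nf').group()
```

'nf=nf'

After group 1 captures some text, `\1` only succeeds where that same text appears again.
The match spans [7:12] → 'nf=nf'.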